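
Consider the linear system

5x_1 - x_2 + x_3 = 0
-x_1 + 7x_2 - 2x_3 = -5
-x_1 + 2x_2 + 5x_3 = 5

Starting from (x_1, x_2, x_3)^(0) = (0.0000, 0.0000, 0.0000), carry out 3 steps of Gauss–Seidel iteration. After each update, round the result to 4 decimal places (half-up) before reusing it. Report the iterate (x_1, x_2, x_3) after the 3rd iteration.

(-0.2971, -0.4477, 1.1197)

Iteration 1:
  x_1 = (0 - (-1)·0.0000 - (1)·0.0000) / (5) = 0.0000
  x_2 = (-5 - (-1)·0.0000 - (-2)·0.0000) / (7) = -0.7143
  x_3 = (5 - (-1)·0.0000 - (2)·-0.7143) / (5) = 1.2857
Iteration 2:
  x_1 = (0 - (-1)·-0.7143 - (1)·1.2857) / (5) = -0.4000
  x_2 = (-5 - (-1)·-0.4000 - (-2)·1.2857) / (7) = -0.4041
  x_3 = (5 - (-1)·-0.4000 - (2)·-0.4041) / (5) = 1.0816
Iteration 3:
  x_1 = (0 - (-1)·-0.4041 - (1)·1.0816) / (5) = -0.2971
  x_2 = (-5 - (-1)·-0.2971 - (-2)·1.0816) / (7) = -0.4477
  x_3 = (5 - (-1)·-0.2971 - (2)·-0.4477) / (5) = 1.1197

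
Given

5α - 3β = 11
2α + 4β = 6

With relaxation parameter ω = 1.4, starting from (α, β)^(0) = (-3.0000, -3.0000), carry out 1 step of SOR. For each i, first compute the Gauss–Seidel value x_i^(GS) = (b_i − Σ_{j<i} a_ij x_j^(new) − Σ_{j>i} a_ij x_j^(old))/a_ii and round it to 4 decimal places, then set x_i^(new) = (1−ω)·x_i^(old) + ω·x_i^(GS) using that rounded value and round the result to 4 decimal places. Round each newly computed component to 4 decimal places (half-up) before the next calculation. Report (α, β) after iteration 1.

(1.7600, 2.0680)

Iteration 1:
  α: GS value = (11 - (-3)·-3.0000) / (5) = 0.4000;  α ← (1−ω)·-3.0000 + ω·0.4000 = 1.7600
  β: GS value = (6 - (2)·1.7600) / (4) = 0.6200;  β ← (1−ω)·-3.0000 + ω·0.6200 = 2.0680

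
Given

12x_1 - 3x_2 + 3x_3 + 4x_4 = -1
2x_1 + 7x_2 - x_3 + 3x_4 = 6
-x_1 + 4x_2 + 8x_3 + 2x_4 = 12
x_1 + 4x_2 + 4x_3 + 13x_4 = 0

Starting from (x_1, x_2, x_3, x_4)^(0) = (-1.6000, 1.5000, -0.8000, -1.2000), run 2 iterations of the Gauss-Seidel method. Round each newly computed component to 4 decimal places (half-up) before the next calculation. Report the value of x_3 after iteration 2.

1.0224

Iteration 1:
  x_1 = (-1 - (-3)·1.5000 - (3)·-0.8000 - (4)·-1.2000) / (12) = 0.8917
  x_2 = (6 - (2)·0.8917 - (-1)·-0.8000 - (3)·-1.2000) / (7) = 1.0024
  x_3 = (12 - (-1)·0.8917 - (4)·1.0024 - (2)·-1.2000) / (8) = 1.4103
  x_4 = (0 - (1)·0.8917 - (4)·1.0024 - (4)·1.4103) / (13) = -0.8110
Iteration 2:
  x_1 = (-1 - (-3)·1.0024 - (3)·1.4103 - (4)·-0.8110) / (12) = 0.0850
  x_2 = (6 - (2)·0.0850 - (-1)·1.4103 - (3)·-0.8110) / (7) = 1.3819
  x_3 = (12 - (-1)·0.0850 - (4)·1.3819 - (2)·-0.8110) / (8) = 1.0224
  x_4 = (0 - (1)·0.0850 - (4)·1.3819 - (4)·1.0224) / (13) = -0.7463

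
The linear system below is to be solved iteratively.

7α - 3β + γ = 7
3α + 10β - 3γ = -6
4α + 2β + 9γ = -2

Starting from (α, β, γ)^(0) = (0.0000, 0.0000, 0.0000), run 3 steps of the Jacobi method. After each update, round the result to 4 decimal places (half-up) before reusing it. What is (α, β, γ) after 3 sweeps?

Iteration 1:
  α = (7 - (-3)·0.0000 - (1)·0.0000) / (7) = 1.0000
  β = (-6 - (3)·0.0000 - (-3)·0.0000) / (10) = -0.6000
  γ = (-2 - (4)·0.0000 - (2)·0.0000) / (9) = -0.2222
Iteration 2:
  α = (7 - (-3)·-0.6000 - (1)·-0.2222) / (7) = 0.7746
  β = (-6 - (3)·1.0000 - (-3)·-0.2222) / (10) = -0.9667
  γ = (-2 - (4)·1.0000 - (2)·-0.6000) / (9) = -0.5333
Iteration 3:
  α = (7 - (-3)·-0.9667 - (1)·-0.5333) / (7) = 0.6619
  β = (-6 - (3)·0.7746 - (-3)·-0.5333) / (10) = -0.9924
  γ = (-2 - (4)·0.7746 - (2)·-0.9667) / (9) = -0.3517

(0.6619, -0.9924, -0.3517)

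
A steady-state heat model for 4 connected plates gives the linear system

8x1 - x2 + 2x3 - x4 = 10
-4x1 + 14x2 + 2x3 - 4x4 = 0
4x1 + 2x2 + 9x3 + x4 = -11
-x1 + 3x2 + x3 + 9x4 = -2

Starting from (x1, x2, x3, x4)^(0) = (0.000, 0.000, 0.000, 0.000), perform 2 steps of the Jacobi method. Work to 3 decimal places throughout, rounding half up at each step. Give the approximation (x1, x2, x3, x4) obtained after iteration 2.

(1.528, 0.468, -1.753, 0.052)

Iteration 1:
  x1 = (10 - (-1)·0.000 - (2)·0.000 - (-1)·0.000) / (8) = 1.250
  x2 = (0 - (-4)·0.000 - (2)·0.000 - (-4)·0.000) / (14) = 0.000
  x3 = (-11 - (4)·0.000 - (2)·0.000 - (1)·0.000) / (9) = -1.222
  x4 = (-2 - (-1)·0.000 - (3)·0.000 - (1)·0.000) / (9) = -0.222
Iteration 2:
  x1 = (10 - (-1)·0.000 - (2)·-1.222 - (-1)·-0.222) / (8) = 1.528
  x2 = (0 - (-4)·1.250 - (2)·-1.222 - (-4)·-0.222) / (14) = 0.468
  x3 = (-11 - (4)·1.250 - (2)·0.000 - (1)·-0.222) / (9) = -1.753
  x4 = (-2 - (-1)·1.250 - (3)·0.000 - (1)·-1.222) / (9) = 0.052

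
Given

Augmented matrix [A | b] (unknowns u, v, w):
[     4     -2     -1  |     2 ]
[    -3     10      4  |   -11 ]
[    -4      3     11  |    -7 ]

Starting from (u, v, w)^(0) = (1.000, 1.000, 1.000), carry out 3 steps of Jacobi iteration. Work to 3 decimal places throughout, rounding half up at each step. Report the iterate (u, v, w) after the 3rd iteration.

(0.283, -1.229, -0.584)

Iteration 1:
  u = (2 - (-2)·1.000 - (-1)·1.000) / (4) = 1.250
  v = (-11 - (-3)·1.000 - (4)·1.000) / (10) = -1.200
  w = (-7 - (-4)·1.000 - (3)·1.000) / (11) = -0.545
Iteration 2:
  u = (2 - (-2)·-1.200 - (-1)·-0.545) / (4) = -0.236
  v = (-11 - (-3)·1.250 - (4)·-0.545) / (10) = -0.507
  w = (-7 - (-4)·1.250 - (3)·-1.200) / (11) = 0.145
Iteration 3:
  u = (2 - (-2)·-0.507 - (-1)·0.145) / (4) = 0.283
  v = (-11 - (-3)·-0.236 - (4)·0.145) / (10) = -1.229
  w = (-7 - (-4)·-0.236 - (3)·-0.507) / (11) = -0.584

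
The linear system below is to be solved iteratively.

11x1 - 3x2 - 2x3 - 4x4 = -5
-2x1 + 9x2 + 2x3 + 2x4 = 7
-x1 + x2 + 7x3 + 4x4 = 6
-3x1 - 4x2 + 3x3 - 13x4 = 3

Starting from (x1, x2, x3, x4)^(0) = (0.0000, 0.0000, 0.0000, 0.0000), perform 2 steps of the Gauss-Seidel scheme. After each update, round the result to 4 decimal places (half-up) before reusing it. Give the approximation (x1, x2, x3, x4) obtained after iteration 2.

(-0.2066, 0.6159, 0.8388, -0.1790)

Iteration 1:
  x1 = (-5 - (-3)·0.0000 - (-2)·0.0000 - (-4)·0.0000) / (11) = -0.4545
  x2 = (7 - (-2)·-0.4545 - (2)·0.0000 - (2)·0.0000) / (9) = 0.6768
  x3 = (6 - (-1)·-0.4545 - (1)·0.6768 - (4)·0.0000) / (7) = 0.6955
  x4 = (3 - (-3)·-0.4545 - (-4)·0.6768 - (3)·0.6955) / (-13) = -0.1736
Iteration 2:
  x1 = (-5 - (-3)·0.6768 - (-2)·0.6955 - (-4)·-0.1736) / (11) = -0.2066
  x2 = (7 - (-2)·-0.2066 - (2)·0.6955 - (2)·-0.1736) / (9) = 0.6159
  x3 = (6 - (-1)·-0.2066 - (1)·0.6159 - (4)·-0.1736) / (7) = 0.8388
  x4 = (3 - (-3)·-0.2066 - (-4)·0.6159 - (3)·0.8388) / (-13) = -0.1790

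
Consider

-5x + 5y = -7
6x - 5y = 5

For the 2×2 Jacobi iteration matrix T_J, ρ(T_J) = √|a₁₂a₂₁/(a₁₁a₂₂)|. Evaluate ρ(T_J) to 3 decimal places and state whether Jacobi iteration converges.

1.095

a₁₂a₂₁/(a₁₁a₂₂) = (5)·(6) / ((-5)·(-5)) = 1.200000
ρ = √|1.200000| = √1.200000 = 1.095
ρ > 1, so Jacobi diverges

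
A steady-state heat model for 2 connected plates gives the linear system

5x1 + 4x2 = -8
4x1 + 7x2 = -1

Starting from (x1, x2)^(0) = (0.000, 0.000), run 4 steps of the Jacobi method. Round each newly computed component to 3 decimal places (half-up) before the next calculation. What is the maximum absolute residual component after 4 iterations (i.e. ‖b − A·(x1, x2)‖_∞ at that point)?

Iteration 1:
  x1 = (-8 - (4)·0.000) / (5) = -1.600
  x2 = (-1 - (4)·0.000) / (7) = -0.143
Iteration 2:
  x1 = (-8 - (4)·-0.143) / (5) = -1.486
  x2 = (-1 - (4)·-1.600) / (7) = 0.771
Iteration 3:
  x1 = (-8 - (4)·0.771) / (5) = -2.217
  x2 = (-1 - (4)·-1.486) / (7) = 0.706
Iteration 4:
  x1 = (-8 - (4)·0.706) / (5) = -2.165
  x2 = (-1 - (4)·-2.217) / (7) = 1.124
Residual b − A·x = (-1.671, -0.208); ∞-norm = 1.671

1.671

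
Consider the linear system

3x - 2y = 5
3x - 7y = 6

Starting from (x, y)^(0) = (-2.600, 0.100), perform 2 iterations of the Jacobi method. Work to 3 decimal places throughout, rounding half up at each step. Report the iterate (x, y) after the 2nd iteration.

(0.353, -0.114)

Iteration 1:
  x = (5 - (-2)·0.100) / (3) = 1.733
  y = (6 - (3)·-2.600) / (-7) = -1.971
Iteration 2:
  x = (5 - (-2)·-1.971) / (3) = 0.353
  y = (6 - (3)·1.733) / (-7) = -0.114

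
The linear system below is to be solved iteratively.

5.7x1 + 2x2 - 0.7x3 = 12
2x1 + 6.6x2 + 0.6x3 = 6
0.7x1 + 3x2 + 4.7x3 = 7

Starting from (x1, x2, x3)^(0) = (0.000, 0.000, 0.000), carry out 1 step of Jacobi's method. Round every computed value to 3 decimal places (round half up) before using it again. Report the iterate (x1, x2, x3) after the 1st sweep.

Iteration 1:
  x1 = (12 - (2)·0.000 - (-0.7)·0.000) / (5.7) = 2.105
  x2 = (6 - (2)·0.000 - (0.6)·0.000) / (6.6) = 0.909
  x3 = (7 - (0.7)·0.000 - (3)·0.000) / (4.7) = 1.489

(2.105, 0.909, 1.489)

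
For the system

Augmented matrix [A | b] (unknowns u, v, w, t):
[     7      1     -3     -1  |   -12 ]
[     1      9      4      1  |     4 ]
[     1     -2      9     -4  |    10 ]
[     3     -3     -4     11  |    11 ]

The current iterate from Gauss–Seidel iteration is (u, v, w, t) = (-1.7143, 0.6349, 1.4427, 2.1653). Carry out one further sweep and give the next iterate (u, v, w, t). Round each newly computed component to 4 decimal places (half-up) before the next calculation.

(-0.8774, -0.3399, 2.0954, 1.9086)

One sweep:
  u = (-12 - (1)·0.6349 - (-3)·1.4427 - (-1)·2.1653) / (7) = -0.8774
  v = (4 - (1)·-0.8774 - (4)·1.4427 - (1)·2.1653) / (9) = -0.3399
  w = (10 - (1)·-0.8774 - (-2)·-0.3399 - (-4)·2.1653) / (9) = 2.0954
  t = (11 - (3)·-0.8774 - (-3)·-0.3399 - (-4)·2.0954) / (11) = 1.9086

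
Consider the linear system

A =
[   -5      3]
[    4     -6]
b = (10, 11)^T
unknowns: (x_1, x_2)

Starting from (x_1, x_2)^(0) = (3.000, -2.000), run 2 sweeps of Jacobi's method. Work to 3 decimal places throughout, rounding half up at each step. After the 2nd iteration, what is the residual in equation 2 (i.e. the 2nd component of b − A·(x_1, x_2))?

-5.202

Iteration 1:
  x_1 = (10 - (3)·-2.000) / (-5) = -3.200
  x_2 = (11 - (4)·3.000) / (-6) = 0.167
Iteration 2:
  x_1 = (10 - (3)·0.167) / (-5) = -1.900
  x_2 = (11 - (4)·-3.200) / (-6) = -3.967
Residual b − A·x = (12.401, -5.202)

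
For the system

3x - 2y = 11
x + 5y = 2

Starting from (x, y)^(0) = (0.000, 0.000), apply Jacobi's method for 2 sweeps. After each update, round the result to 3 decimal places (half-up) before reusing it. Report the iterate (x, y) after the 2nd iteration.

(3.933, -0.333)

Iteration 1:
  x = (11 - (-2)·0.000) / (3) = 3.667
  y = (2 - (1)·0.000) / (5) = 0.400
Iteration 2:
  x = (11 - (-2)·0.400) / (3) = 3.933
  y = (2 - (1)·3.667) / (5) = -0.333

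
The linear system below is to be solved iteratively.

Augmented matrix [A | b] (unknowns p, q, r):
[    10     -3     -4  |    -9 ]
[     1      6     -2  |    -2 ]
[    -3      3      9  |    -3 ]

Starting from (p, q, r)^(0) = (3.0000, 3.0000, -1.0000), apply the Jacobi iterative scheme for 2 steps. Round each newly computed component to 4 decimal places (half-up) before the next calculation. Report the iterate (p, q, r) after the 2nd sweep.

(-1.3833, -0.3778, -0.0778)

Iteration 1:
  p = (-9 - (-3)·3.0000 - (-4)·-1.0000) / (10) = -0.4000
  q = (-2 - (1)·3.0000 - (-2)·-1.0000) / (6) = -1.1667
  r = (-3 - (-3)·3.0000 - (3)·3.0000) / (9) = -0.3333
Iteration 2:
  p = (-9 - (-3)·-1.1667 - (-4)·-0.3333) / (10) = -1.3833
  q = (-2 - (1)·-0.4000 - (-2)·-0.3333) / (6) = -0.3778
  r = (-3 - (-3)·-0.4000 - (3)·-1.1667) / (9) = -0.0778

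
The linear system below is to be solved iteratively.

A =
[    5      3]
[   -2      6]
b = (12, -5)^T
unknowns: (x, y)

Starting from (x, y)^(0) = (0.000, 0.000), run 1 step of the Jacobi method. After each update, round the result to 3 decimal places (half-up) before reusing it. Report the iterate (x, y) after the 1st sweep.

(2.400, -0.833)

Iteration 1:
  x = (12 - (3)·0.000) / (5) = 2.400
  y = (-5 - (-2)·0.000) / (6) = -0.833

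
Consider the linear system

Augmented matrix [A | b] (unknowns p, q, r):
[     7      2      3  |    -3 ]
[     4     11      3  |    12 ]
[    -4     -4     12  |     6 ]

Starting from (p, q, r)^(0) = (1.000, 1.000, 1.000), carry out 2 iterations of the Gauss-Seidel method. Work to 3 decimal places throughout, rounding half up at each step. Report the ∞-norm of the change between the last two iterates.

Iteration 1:
  p = (-3 - (2)·1.000 - (3)·1.000) / (7) = -1.143
  q = (12 - (4)·-1.143 - (3)·1.000) / (11) = 1.234
  r = (6 - (-4)·-1.143 - (-4)·1.234) / (12) = 0.530
Iteration 2:
  p = (-3 - (2)·1.234 - (3)·0.530) / (7) = -1.008
  q = (12 - (4)·-1.008 - (3)·0.530) / (11) = 1.313
  r = (6 - (-4)·-1.008 - (-4)·1.313) / (12) = 0.602
Change: (0.135, 0.079, 0.072) → max |·| = 0.135

0.135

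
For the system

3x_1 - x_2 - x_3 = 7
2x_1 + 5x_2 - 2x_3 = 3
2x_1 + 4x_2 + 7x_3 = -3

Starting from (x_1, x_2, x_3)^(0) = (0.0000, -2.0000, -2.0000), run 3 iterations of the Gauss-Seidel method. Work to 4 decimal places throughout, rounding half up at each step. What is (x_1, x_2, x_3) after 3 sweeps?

Iteration 1:
  x_1 = (7 - (-1)·-2.0000 - (-1)·-2.0000) / (3) = 1.0000
  x_2 = (3 - (2)·1.0000 - (-2)·-2.0000) / (5) = -0.6000
  x_3 = (-3 - (2)·1.0000 - (4)·-0.6000) / (7) = -0.3714
Iteration 2:
  x_1 = (7 - (-1)·-0.6000 - (-1)·-0.3714) / (3) = 2.0095
  x_2 = (3 - (2)·2.0095 - (-2)·-0.3714) / (5) = -0.3524
  x_3 = (-3 - (2)·2.0095 - (4)·-0.3524) / (7) = -0.8013
Iteration 3:
  x_1 = (7 - (-1)·-0.3524 - (-1)·-0.8013) / (3) = 1.9488
  x_2 = (3 - (2)·1.9488 - (-2)·-0.8013) / (5) = -0.5000
  x_3 = (-3 - (2)·1.9488 - (4)·-0.5000) / (7) = -0.6997

(1.9488, -0.5000, -0.6997)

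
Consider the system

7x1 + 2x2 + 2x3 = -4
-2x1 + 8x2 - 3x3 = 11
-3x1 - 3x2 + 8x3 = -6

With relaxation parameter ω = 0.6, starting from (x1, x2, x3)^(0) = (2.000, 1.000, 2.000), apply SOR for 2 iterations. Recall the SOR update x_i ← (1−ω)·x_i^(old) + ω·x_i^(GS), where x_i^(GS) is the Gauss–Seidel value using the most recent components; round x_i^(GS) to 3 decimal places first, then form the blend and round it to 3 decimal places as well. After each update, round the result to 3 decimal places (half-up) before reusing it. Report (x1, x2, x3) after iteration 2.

(-0.773, 1.536, 0.006)

Iteration 1:
  x1: GS value = (-4 - (2)·1.000 - (2)·2.000) / (7) = -1.429;  x1 ← (1−ω)·2.000 + ω·-1.429 = -0.057
  x2: GS value = (11 - (-2)·-0.057 - (-3)·2.000) / (8) = 2.111;  x2 ← (1−ω)·1.000 + ω·2.111 = 1.667
  x3: GS value = (-6 - (-3)·-0.057 - (-3)·1.667) / (8) = -0.146;  x3 ← (1−ω)·2.000 + ω·-0.146 = 0.712
Iteration 2:
  x1: GS value = (-4 - (2)·1.667 - (2)·0.712) / (7) = -1.251;  x1 ← (1−ω)·-0.057 + ω·-1.251 = -0.773
  x2: GS value = (11 - (-2)·-0.773 - (-3)·0.712) / (8) = 1.449;  x2 ← (1−ω)·1.667 + ω·1.449 = 1.536
  x3: GS value = (-6 - (-3)·-0.773 - (-3)·1.536) / (8) = -0.464;  x3 ← (1−ω)·0.712 + ω·-0.464 = 0.006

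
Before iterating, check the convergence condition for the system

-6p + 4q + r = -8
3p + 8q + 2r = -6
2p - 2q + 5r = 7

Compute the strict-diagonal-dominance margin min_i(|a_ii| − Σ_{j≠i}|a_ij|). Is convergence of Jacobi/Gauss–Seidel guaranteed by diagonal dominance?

1

row 1: |-6| − (4+1) = 1
row 2: |8| − (3+2) = 3
row 3: |5| − (2+2) = 1
minimum over rows = 1 → strictly diagonally dominant (convergence guaranteed)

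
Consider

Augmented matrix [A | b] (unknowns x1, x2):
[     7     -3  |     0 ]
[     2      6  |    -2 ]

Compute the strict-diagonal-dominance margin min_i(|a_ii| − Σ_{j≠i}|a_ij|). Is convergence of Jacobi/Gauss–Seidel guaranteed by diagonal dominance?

row 1: |7| − (3) = 4
row 2: |6| − (2) = 4
minimum over rows = 4 → strictly diagonally dominant (convergence guaranteed)

4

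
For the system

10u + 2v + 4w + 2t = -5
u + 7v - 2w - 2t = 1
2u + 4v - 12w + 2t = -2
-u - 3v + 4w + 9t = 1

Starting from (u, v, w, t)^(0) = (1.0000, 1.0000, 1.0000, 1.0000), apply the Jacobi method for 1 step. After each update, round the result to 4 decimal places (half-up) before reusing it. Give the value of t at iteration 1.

0.1111

Iteration 1:
  u = (-5 - (2)·1.0000 - (4)·1.0000 - (2)·1.0000) / (10) = -1.3000
  v = (1 - (1)·1.0000 - (-2)·1.0000 - (-2)·1.0000) / (7) = 0.5714
  w = (-2 - (2)·1.0000 - (4)·1.0000 - (2)·1.0000) / (-12) = 0.8333
  t = (1 - (-1)·1.0000 - (-3)·1.0000 - (4)·1.0000) / (9) = 0.1111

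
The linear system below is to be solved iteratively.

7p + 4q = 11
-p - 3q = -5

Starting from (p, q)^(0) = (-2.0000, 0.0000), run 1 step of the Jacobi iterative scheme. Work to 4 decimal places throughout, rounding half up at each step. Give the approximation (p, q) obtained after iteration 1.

Iteration 1:
  p = (11 - (4)·0.0000) / (7) = 1.5714
  q = (-5 - (-1)·-2.0000) / (-3) = 2.3333

(1.5714, 2.3333)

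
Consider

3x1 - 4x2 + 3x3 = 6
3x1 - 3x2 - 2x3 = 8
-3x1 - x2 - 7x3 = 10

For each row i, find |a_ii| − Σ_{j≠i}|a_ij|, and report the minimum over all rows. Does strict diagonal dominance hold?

-4

row 1: |3| − (4+3) = -4
row 2: |-3| − (3+2) = -2
row 3: |-7| − (3+1) = 3
minimum over rows = -4 → not strictly diagonally dominant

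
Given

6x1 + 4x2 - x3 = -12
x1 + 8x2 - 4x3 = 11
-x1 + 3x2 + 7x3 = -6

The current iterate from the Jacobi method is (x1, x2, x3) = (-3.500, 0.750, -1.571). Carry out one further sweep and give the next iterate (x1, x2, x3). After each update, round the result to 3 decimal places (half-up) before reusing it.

One sweep:
  x1 = (-12 - (4)·0.750 - (-1)·-1.571) / (6) = -2.762
  x2 = (11 - (1)·-3.500 - (-4)·-1.571) / (8) = 1.027
  x3 = (-6 - (-1)·-3.500 - (3)·0.750) / (7) = -1.679

(-2.762, 1.027, -1.679)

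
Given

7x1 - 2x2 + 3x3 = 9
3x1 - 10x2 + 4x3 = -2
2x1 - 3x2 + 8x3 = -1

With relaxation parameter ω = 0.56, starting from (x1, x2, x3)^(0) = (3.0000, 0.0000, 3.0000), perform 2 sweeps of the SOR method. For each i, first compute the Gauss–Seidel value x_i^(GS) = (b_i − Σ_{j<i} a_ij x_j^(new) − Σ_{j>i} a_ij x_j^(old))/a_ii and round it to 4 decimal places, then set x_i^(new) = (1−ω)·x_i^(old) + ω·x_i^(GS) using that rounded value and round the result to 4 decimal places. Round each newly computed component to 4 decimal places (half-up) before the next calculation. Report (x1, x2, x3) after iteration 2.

(1.1554, 1.0346, 0.5471)

Iteration 1:
  x1: GS value = (9 - (-2)·0.0000 - (3)·3.0000) / (7) = 0.0000;  x1 ← (1−ω)·3.0000 + ω·0.0000 = 1.3200
  x2: GS value = (-2 - (3)·1.3200 - (4)·3.0000) / (-10) = 1.7960;  x2 ← (1−ω)·0.0000 + ω·1.7960 = 1.0058
  x3: GS value = (-1 - (2)·1.3200 - (-3)·1.0058) / (8) = -0.0778;  x3 ← (1−ω)·3.0000 + ω·-0.0778 = 1.2764
Iteration 2:
  x1: GS value = (9 - (-2)·1.0058 - (3)·1.2764) / (7) = 1.0261;  x1 ← (1−ω)·1.3200 + ω·1.0261 = 1.1554
  x2: GS value = (-2 - (3)·1.1554 - (4)·1.2764) / (-10) = 1.0572;  x2 ← (1−ω)·1.0058 + ω·1.0572 = 1.0346
  x3: GS value = (-1 - (2)·1.1554 - (-3)·1.0346) / (8) = -0.0259;  x3 ← (1−ω)·1.2764 + ω·-0.0259 = 0.5471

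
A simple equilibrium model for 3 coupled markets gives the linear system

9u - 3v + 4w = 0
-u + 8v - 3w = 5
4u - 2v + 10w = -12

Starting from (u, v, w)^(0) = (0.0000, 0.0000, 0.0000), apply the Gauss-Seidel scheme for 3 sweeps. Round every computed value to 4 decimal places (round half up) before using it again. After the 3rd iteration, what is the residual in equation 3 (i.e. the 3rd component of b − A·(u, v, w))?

0.0000

Iteration 1:
  u = (0 - (-3)·0.0000 - (4)·0.0000) / (9) = 0.0000
  v = (5 - (-1)·0.0000 - (-3)·0.0000) / (8) = 0.6250
  w = (-12 - (4)·0.0000 - (-2)·0.6250) / (10) = -1.0750
Iteration 2:
  u = (0 - (-3)·0.6250 - (4)·-1.0750) / (9) = 0.6861
  v = (5 - (-1)·0.6861 - (-3)·-1.0750) / (8) = 0.3076
  w = (-12 - (4)·0.6861 - (-2)·0.3076) / (10) = -1.4129
Iteration 3:
  u = (0 - (-3)·0.3076 - (4)·-1.4129) / (9) = 0.7305
  v = (5 - (-1)·0.7305 - (-3)·-1.4129) / (8) = 0.1865
  w = (-12 - (4)·0.7305 - (-2)·0.1865) / (10) = -1.4549
Residual b − A·x = (-0.1954, -0.1262, 0.0000)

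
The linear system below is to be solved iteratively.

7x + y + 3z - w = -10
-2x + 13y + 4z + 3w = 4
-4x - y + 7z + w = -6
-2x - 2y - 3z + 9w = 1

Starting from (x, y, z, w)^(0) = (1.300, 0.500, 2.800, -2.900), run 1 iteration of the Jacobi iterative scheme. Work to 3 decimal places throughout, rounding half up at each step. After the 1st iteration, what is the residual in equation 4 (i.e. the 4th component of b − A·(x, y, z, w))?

-16.481

Iteration 1:
  x = (-10 - (1)·0.500 - (3)·2.800 - (-1)·-2.900) / (7) = -3.114
  y = (4 - (-2)·1.300 - (4)·2.800 - (3)·-2.900) / (13) = 0.315
  z = (-6 - (-4)·1.300 - (-1)·0.500 - (1)·-2.900) / (7) = 0.371
  w = (1 - (-2)·1.300 - (-2)·0.500 - (-3)·2.800) / (9) = 1.444
Residual b − A·x = (11.814, -12.139, -22.182, -16.481)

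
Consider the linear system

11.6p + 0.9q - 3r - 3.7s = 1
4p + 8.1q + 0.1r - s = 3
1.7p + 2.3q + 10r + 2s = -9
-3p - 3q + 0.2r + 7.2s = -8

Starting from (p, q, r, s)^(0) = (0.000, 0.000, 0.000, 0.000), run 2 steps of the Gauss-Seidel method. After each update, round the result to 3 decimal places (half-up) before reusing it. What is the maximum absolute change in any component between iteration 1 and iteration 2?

Iteration 1:
  p = (1 - (0.9)·0.000 - (-3)·0.000 - (-3.7)·0.000) / (11.6) = 0.086
  q = (3 - (4)·0.086 - (0.1)·0.000 - (-1)·0.000) / (8.1) = 0.328
  r = (-9 - (1.7)·0.086 - (2.3)·0.328 - (2)·0.000) / (10) = -0.990
  s = (-8 - (-3)·0.086 - (-3)·0.328 - (0.2)·-0.990) / (7.2) = -0.911
Iteration 2:
  p = (1 - (0.9)·0.328 - (-3)·-0.990 - (-3.7)·-0.911) / (11.6) = -0.486
  q = (3 - (4)·-0.486 - (0.1)·-0.990 - (-1)·-0.911) / (8.1) = 0.510
  r = (-9 - (1.7)·-0.486 - (2.3)·0.510 - (2)·-0.911) / (10) = -0.752
  s = (-8 - (-3)·-0.486 - (-3)·0.510 - (0.2)·-0.752) / (7.2) = -1.080
Change: (-0.572, 0.182, 0.238, -0.169) → max |·| = 0.572

0.572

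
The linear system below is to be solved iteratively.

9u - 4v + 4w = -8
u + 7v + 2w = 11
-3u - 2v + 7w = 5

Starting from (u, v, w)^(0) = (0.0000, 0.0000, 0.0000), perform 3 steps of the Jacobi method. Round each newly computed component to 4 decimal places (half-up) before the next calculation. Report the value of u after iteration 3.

-0.5724

Iteration 1:
  u = (-8 - (-4)·0.0000 - (4)·0.0000) / (9) = -0.8889
  v = (11 - (1)·0.0000 - (2)·0.0000) / (7) = 1.5714
  w = (5 - (-3)·0.0000 - (-2)·0.0000) / (7) = 0.7143
Iteration 2:
  u = (-8 - (-4)·1.5714 - (4)·0.7143) / (9) = -0.5080
  v = (11 - (1)·-0.8889 - (2)·0.7143) / (7) = 1.4943
  w = (5 - (-3)·-0.8889 - (-2)·1.5714) / (7) = 0.7823
Iteration 3:
  u = (-8 - (-4)·1.4943 - (4)·0.7823) / (9) = -0.5724
  v = (11 - (1)·-0.5080 - (2)·0.7823) / (7) = 1.4205
  w = (5 - (-3)·-0.5080 - (-2)·1.4943) / (7) = 0.9235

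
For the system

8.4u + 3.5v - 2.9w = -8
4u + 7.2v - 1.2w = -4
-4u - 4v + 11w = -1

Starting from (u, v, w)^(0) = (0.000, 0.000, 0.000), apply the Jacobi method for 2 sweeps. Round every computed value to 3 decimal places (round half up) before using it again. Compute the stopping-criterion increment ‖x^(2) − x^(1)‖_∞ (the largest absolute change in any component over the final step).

0.548

Iteration 1:
  u = (-8 - (3.5)·0.000 - (-2.9)·0.000) / (8.4) = -0.952
  v = (-4 - (4)·0.000 - (-1.2)·0.000) / (7.2) = -0.556
  w = (-1 - (-4)·0.000 - (-4)·0.000) / (11) = -0.091
Iteration 2:
  u = (-8 - (3.5)·-0.556 - (-2.9)·-0.091) / (8.4) = -0.752
  v = (-4 - (4)·-0.952 - (-1.2)·-0.091) / (7.2) = -0.042
  w = (-1 - (-4)·-0.952 - (-4)·-0.556) / (11) = -0.639
Change: (0.200, 0.514, -0.548) → max |·| = 0.548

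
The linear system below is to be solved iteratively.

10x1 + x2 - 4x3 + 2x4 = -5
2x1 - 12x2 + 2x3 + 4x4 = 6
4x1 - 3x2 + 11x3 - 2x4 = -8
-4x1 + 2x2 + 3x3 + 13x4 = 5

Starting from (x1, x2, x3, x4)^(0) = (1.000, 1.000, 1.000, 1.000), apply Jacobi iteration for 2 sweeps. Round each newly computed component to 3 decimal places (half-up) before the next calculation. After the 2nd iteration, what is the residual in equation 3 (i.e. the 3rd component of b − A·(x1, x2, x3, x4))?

-0.332

Iteration 1:
  x1 = (-5 - (1)·1.000 - (-4)·1.000 - (2)·1.000) / (10) = -0.400
  x2 = (6 - (2)·1.000 - (2)·1.000 - (4)·1.000) / (-12) = 0.167
  x3 = (-8 - (4)·1.000 - (-3)·1.000 - (-2)·1.000) / (11) = -0.636
  x4 = (5 - (-4)·1.000 - (2)·1.000 - (3)·1.000) / (13) = 0.308
Iteration 2:
  x1 = (-5 - (1)·0.167 - (-4)·-0.636 - (2)·0.308) / (10) = -0.833
  x2 = (6 - (2)·-0.400 - (2)·-0.636 - (4)·0.308) / (-12) = -0.570
  x3 = (-8 - (4)·-0.400 - (-3)·0.167 - (-2)·0.308) / (11) = -0.480
  x4 = (5 - (-4)·-0.400 - (2)·0.167 - (3)·-0.636) / (13) = 0.383
Residual b − A·x = (1.214, 0.254, -0.332, -0.731)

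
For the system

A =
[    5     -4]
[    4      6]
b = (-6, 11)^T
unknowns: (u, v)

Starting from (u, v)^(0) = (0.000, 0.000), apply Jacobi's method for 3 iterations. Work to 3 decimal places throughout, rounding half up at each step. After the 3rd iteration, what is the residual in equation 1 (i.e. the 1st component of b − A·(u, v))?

-3.906

Iteration 1:
  u = (-6 - (-4)·0.000) / (5) = -1.200
  v = (11 - (4)·0.000) / (6) = 1.833
Iteration 2:
  u = (-6 - (-4)·1.833) / (5) = 0.266
  v = (11 - (4)·-1.200) / (6) = 2.633
Iteration 3:
  u = (-6 - (-4)·2.633) / (5) = 0.906
  v = (11 - (4)·0.266) / (6) = 1.656
Residual b − A·x = (-3.906, -2.560)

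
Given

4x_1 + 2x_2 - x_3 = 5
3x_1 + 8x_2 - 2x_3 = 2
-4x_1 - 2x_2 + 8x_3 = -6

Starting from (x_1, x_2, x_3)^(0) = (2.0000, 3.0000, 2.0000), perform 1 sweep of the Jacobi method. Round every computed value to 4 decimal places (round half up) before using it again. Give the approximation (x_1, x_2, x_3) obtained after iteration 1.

(0.2500, 0.0000, 1.0000)

Iteration 1:
  x_1 = (5 - (2)·3.0000 - (-1)·2.0000) / (4) = 0.2500
  x_2 = (2 - (3)·2.0000 - (-2)·2.0000) / (8) = 0.0000
  x_3 = (-6 - (-4)·2.0000 - (-2)·3.0000) / (8) = 1.0000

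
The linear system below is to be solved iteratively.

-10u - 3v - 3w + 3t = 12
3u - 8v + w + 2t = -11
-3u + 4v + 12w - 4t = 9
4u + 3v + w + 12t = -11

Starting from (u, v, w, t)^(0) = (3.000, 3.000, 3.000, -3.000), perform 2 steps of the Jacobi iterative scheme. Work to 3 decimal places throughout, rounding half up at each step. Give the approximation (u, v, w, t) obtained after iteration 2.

(-2.563, -0.879, -1.906, -0.106)

Iteration 1:
  u = (12 - (-3)·3.000 - (-3)·3.000 - (3)·-3.000) / (-10) = -3.900
  v = (-11 - (3)·3.000 - (1)·3.000 - (2)·-3.000) / (-8) = 2.125
  w = (9 - (-3)·3.000 - (4)·3.000 - (-4)·-3.000) / (12) = -0.500
  t = (-11 - (4)·3.000 - (3)·3.000 - (1)·3.000) / (12) = -2.917
Iteration 2:
  u = (12 - (-3)·2.125 - (-3)·-0.500 - (3)·-2.917) / (-10) = -2.563
  v = (-11 - (3)·-3.900 - (1)·-0.500 - (2)·-2.917) / (-8) = -0.879
  w = (9 - (-3)·-3.900 - (4)·2.125 - (-4)·-2.917) / (12) = -1.906
  t = (-11 - (4)·-3.900 - (3)·2.125 - (1)·-0.500) / (12) = -0.106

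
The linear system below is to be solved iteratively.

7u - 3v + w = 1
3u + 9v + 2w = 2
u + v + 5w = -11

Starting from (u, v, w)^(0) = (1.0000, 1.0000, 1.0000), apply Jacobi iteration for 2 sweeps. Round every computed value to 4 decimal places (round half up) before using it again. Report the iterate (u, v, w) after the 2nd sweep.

Iteration 1:
  u = (1 - (-3)·1.0000 - (1)·1.0000) / (7) = 0.4286
  v = (2 - (3)·1.0000 - (2)·1.0000) / (9) = -0.3333
  w = (-11 - (1)·1.0000 - (1)·1.0000) / (5) = -2.6000
Iteration 2:
  u = (1 - (-3)·-0.3333 - (1)·-2.6000) / (7) = 0.3714
  v = (2 - (3)·0.4286 - (2)·-2.6000) / (9) = 0.6571
  w = (-11 - (1)·0.4286 - (1)·-0.3333) / (5) = -2.2191

(0.3714, 0.6571, -2.2191)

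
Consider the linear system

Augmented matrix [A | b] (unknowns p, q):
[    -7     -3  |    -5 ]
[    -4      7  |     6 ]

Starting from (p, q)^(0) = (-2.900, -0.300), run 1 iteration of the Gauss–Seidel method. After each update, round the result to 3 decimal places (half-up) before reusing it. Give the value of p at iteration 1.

0.843

Iteration 1:
  p = (-5 - (-3)·-0.300) / (-7) = 0.843
  q = (6 - (-4)·0.843) / (7) = 1.339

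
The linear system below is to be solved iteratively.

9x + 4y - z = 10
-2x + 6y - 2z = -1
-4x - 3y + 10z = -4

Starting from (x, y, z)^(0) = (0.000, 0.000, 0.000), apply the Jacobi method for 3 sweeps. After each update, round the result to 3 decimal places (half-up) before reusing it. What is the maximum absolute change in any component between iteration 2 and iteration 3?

0.142

Iteration 1:
  x = (10 - (4)·0.000 - (-1)·0.000) / (9) = 1.111
  y = (-1 - (-2)·0.000 - (-2)·0.000) / (6) = -0.167
  z = (-4 - (-4)·0.000 - (-3)·0.000) / (10) = -0.400
Iteration 2:
  x = (10 - (4)·-0.167 - (-1)·-0.400) / (9) = 1.141
  y = (-1 - (-2)·1.111 - (-2)·-0.400) / (6) = 0.070
  z = (-4 - (-4)·1.111 - (-3)·-0.167) / (10) = -0.006
Iteration 3:
  x = (10 - (4)·0.070 - (-1)·-0.006) / (9) = 1.079
  y = (-1 - (-2)·1.141 - (-2)·-0.006) / (6) = 0.212
  z = (-4 - (-4)·1.141 - (-3)·0.070) / (10) = 0.077
Change: (-0.062, 0.142, 0.083) → max |·| = 0.142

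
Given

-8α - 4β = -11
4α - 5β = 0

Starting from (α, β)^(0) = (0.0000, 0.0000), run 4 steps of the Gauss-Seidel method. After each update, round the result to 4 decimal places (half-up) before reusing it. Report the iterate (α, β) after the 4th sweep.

(0.9570, 0.7656)

Iteration 1:
  α = (-11 - (-4)·0.0000) / (-8) = 1.3750
  β = (0 - (4)·1.3750) / (-5) = 1.1000
Iteration 2:
  α = (-11 - (-4)·1.1000) / (-8) = 0.8250
  β = (0 - (4)·0.8250) / (-5) = 0.6600
Iteration 3:
  α = (-11 - (-4)·0.6600) / (-8) = 1.0450
  β = (0 - (4)·1.0450) / (-5) = 0.8360
Iteration 4:
  α = (-11 - (-4)·0.8360) / (-8) = 0.9570
  β = (0 - (4)·0.9570) / (-5) = 0.7656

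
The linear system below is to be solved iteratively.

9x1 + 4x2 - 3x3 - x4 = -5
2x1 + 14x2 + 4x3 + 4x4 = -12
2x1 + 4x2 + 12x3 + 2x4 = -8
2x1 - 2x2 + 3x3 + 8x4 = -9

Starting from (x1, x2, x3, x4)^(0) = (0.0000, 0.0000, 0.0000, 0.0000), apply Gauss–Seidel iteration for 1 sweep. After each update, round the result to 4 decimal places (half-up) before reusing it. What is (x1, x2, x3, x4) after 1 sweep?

Iteration 1:
  x1 = (-5 - (4)·0.0000 - (-3)·0.0000 - (-1)·0.0000) / (9) = -0.5556
  x2 = (-12 - (2)·-0.5556 - (4)·0.0000 - (4)·0.0000) / (14) = -0.7778
  x3 = (-8 - (2)·-0.5556 - (4)·-0.7778 - (2)·0.0000) / (12) = -0.3148
  x4 = (-9 - (2)·-0.5556 - (-2)·-0.7778 - (3)·-0.3148) / (8) = -1.0625

(-0.5556, -0.7778, -0.3148, -1.0625)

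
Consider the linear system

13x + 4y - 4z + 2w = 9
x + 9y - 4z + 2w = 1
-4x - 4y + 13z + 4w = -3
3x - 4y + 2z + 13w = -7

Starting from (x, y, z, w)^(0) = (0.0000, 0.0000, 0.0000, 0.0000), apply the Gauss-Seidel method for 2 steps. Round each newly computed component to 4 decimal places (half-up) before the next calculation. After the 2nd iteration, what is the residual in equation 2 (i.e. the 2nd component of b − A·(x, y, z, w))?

1.1750

Iteration 1:
  x = (9 - (4)·0.0000 - (-4)·0.0000 - (2)·0.0000) / (13) = 0.6923
  y = (1 - (1)·0.6923 - (-4)·0.0000 - (2)·0.0000) / (9) = 0.0342
  z = (-3 - (-4)·0.6923 - (-4)·0.0342 - (4)·0.0000) / (13) = -0.0072
  w = (-7 - (3)·0.6923 - (-4)·0.0342 - (2)·-0.0072) / (13) = -0.6866
Iteration 2:
  x = (9 - (4)·0.0342 - (-4)·-0.0072 - (2)·-0.6866) / (13) = 0.7852
  y = (1 - (1)·0.7852 - (-4)·-0.0072 - (2)·-0.6866) / (9) = 0.1732
  z = (-3 - (-4)·0.7852 - (-4)·0.1732 - (4)·-0.6866) / (13) = 0.2754
  w = (-7 - (3)·0.7852 - (-4)·0.1732 - (2)·0.2754) / (13) = -0.7087
Residual b − A·x = (0.6186, 1.1750, 0.0882, -0.0005)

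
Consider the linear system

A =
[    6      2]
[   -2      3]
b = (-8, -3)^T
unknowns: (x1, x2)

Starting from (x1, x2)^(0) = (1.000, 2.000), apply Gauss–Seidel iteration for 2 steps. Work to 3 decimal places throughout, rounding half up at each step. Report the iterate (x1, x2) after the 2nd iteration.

Iteration 1:
  x1 = (-8 - (2)·2.000) / (6) = -2.000
  x2 = (-3 - (-2)·-2.000) / (3) = -2.333
Iteration 2:
  x1 = (-8 - (2)·-2.333) / (6) = -0.556
  x2 = (-3 - (-2)·-0.556) / (3) = -1.371

(-0.556, -1.371)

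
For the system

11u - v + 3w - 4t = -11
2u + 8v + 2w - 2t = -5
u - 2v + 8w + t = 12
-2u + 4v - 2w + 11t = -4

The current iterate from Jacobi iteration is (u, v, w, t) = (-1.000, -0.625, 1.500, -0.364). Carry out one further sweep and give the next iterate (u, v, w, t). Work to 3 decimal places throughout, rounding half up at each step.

One sweep:
  u = (-11 - (-1)·-0.625 - (3)·1.500 - (-4)·-0.364) / (11) = -1.598
  v = (-5 - (2)·-1.000 - (2)·1.500 - (-2)·-0.364) / (8) = -0.841
  w = (12 - (1)·-1.000 - (-2)·-0.625 - (1)·-0.364) / (8) = 1.514
  t = (-4 - (-2)·-1.000 - (4)·-0.625 - (-2)·1.500) / (11) = -0.045

(-1.598, -0.841, 1.514, -0.045)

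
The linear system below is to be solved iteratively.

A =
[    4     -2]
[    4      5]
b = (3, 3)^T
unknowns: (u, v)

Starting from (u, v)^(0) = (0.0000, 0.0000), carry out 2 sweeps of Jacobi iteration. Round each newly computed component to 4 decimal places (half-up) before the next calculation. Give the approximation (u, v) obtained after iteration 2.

(1.0500, 0.0000)

Iteration 1:
  u = (3 - (-2)·0.0000) / (4) = 0.7500
  v = (3 - (4)·0.0000) / (5) = 0.6000
Iteration 2:
  u = (3 - (-2)·0.6000) / (4) = 1.0500
  v = (3 - (4)·0.7500) / (5) = 0.0000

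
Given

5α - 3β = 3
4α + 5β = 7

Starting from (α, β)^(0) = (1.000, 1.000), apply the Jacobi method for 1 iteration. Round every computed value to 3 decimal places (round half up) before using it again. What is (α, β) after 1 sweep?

(1.200, 0.600)

Iteration 1:
  α = (3 - (-3)·1.000) / (5) = 1.200
  β = (7 - (4)·1.000) / (5) = 0.600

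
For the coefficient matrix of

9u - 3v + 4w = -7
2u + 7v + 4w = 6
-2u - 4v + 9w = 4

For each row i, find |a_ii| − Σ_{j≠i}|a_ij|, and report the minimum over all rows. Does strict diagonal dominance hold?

row 1: |9| − (3+4) = 2
row 2: |7| − (2+4) = 1
row 3: |9| − (2+4) = 3
minimum over rows = 1 → strictly diagonally dominant (convergence guaranteed)

1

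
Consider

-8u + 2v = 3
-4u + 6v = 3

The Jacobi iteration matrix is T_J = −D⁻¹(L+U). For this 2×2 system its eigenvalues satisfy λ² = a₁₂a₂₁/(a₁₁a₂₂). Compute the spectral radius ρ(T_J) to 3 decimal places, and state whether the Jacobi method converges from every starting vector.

a₁₂a₂₁/(a₁₁a₂₂) = (2)·(-4) / ((-8)·(6)) = 0.166667
ρ = √|0.166667| = √0.166667 = 0.408
ρ < 1, so Jacobi converges

0.408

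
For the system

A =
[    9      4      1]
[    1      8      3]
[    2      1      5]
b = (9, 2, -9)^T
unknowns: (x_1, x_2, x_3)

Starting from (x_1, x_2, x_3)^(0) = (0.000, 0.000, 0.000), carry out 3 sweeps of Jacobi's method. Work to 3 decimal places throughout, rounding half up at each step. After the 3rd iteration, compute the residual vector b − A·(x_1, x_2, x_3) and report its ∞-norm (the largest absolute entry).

Iteration 1:
  x_1 = (9 - (4)·0.000 - (1)·0.000) / (9) = 1.000
  x_2 = (2 - (1)·0.000 - (3)·0.000) / (8) = 0.250
  x_3 = (-9 - (2)·0.000 - (1)·0.000) / (5) = -1.800
Iteration 2:
  x_1 = (9 - (4)·0.250 - (1)·-1.800) / (9) = 1.089
  x_2 = (2 - (1)·1.000 - (3)·-1.800) / (8) = 0.800
  x_3 = (-9 - (2)·1.000 - (1)·0.250) / (5) = -2.250
Iteration 3:
  x_1 = (9 - (4)·0.800 - (1)·-2.250) / (9) = 0.894
  x_2 = (2 - (1)·1.089 - (3)·-2.250) / (8) = 0.958
  x_3 = (-9 - (2)·1.089 - (1)·0.800) / (5) = -2.396
Residual b − A·x = (-0.482, 0.630, 0.234); ∞-norm = 0.630

0.630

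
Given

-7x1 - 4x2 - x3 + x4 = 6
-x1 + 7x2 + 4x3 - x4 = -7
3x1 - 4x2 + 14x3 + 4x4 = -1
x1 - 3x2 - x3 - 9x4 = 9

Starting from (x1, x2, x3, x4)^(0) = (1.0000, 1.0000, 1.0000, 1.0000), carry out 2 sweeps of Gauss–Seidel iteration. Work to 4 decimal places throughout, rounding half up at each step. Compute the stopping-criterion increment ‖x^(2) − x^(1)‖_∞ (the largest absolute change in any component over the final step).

1.4988

Iteration 1:
  x1 = (6 - (-4)·1.0000 - (-1)·1.0000 - (1)·1.0000) / (-7) = -1.4286
  x2 = (-7 - (-1)·-1.4286 - (4)·1.0000 - (-1)·1.0000) / (7) = -1.6327
  x3 = (-1 - (3)·-1.4286 - (-4)·-1.6327 - (4)·1.0000) / (14) = -0.5175
  x4 = (9 - (1)·-1.4286 - (-3)·-1.6327 - (-1)·-0.5175) / (-9) = -0.5570
Iteration 2:
  x1 = (6 - (-4)·-1.6327 - (-1)·-0.5175 - (1)·-0.5570) / (-7) = 0.0702
  x2 = (-7 - (-1)·0.0702 - (4)·-0.5175 - (-1)·-0.5570) / (7) = -0.7738
  x3 = (-1 - (3)·0.0702 - (-4)·-0.7738 - (4)·-0.5570) / (14) = -0.1484
  x4 = (9 - (1)·0.0702 - (-3)·-0.7738 - (-1)·-0.1484) / (-9) = -0.7178
Change: (1.4988, 0.8589, 0.3691, -0.1608) → max |·| = 1.4988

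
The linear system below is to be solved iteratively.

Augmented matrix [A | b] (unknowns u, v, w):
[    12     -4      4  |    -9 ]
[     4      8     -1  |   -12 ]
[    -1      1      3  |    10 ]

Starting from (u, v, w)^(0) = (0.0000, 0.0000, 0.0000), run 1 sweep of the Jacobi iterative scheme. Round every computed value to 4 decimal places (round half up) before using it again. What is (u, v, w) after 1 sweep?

(-0.7500, -1.5000, 3.3333)

Iteration 1:
  u = (-9 - (-4)·0.0000 - (4)·0.0000) / (12) = -0.7500
  v = (-12 - (4)·0.0000 - (-1)·0.0000) / (8) = -1.5000
  w = (10 - (-1)·0.0000 - (1)·0.0000) / (3) = 3.3333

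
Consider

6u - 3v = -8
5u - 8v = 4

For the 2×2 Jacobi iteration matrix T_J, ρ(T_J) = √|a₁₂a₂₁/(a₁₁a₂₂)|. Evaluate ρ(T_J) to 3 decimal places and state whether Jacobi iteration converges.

0.559

a₁₂a₂₁/(a₁₁a₂₂) = (-3)·(5) / ((6)·(-8)) = 0.312500
ρ = √|0.312500| = √0.312500 = 0.559
ρ < 1, so Jacobi converges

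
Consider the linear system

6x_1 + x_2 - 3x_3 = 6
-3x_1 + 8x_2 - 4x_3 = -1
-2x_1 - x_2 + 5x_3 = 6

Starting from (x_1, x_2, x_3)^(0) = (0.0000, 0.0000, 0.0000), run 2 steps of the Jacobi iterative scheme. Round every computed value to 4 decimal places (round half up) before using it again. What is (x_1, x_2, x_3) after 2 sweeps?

(1.6208, 0.8500, 1.5750)

Iteration 1:
  x_1 = (6 - (1)·0.0000 - (-3)·0.0000) / (6) = 1.0000
  x_2 = (-1 - (-3)·0.0000 - (-4)·0.0000) / (8) = -0.1250
  x_3 = (6 - (-2)·0.0000 - (-1)·0.0000) / (5) = 1.2000
Iteration 2:
  x_1 = (6 - (1)·-0.1250 - (-3)·1.2000) / (6) = 1.6208
  x_2 = (-1 - (-3)·1.0000 - (-4)·1.2000) / (8) = 0.8500
  x_3 = (6 - (-2)·1.0000 - (-1)·-0.1250) / (5) = 1.5750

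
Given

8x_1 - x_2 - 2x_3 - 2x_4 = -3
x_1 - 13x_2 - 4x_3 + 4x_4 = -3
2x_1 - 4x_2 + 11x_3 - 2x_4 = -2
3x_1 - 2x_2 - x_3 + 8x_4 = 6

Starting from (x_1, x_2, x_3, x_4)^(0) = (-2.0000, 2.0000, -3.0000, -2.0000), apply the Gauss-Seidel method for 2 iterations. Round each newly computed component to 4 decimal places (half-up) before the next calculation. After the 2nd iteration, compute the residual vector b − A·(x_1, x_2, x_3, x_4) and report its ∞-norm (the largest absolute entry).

3.3793

Iteration 1:
  x_1 = (-3 - (-1)·2.0000 - (-2)·-3.0000 - (-2)·-2.0000) / (8) = -1.3750
  x_2 = (-3 - (1)·-1.3750 - (-4)·-3.0000 - (4)·-2.0000) / (-13) = 0.4327
  x_3 = (-2 - (2)·-1.3750 - (-4)·0.4327 - (-2)·-2.0000) / (11) = -0.1381
  x_4 = (6 - (3)·-1.3750 - (-2)·0.4327 - (-1)·-0.1381) / (8) = 1.3565
Iteration 2:
  x_1 = (-3 - (-1)·0.4327 - (-2)·-0.1381 - (-2)·1.3565) / (8) = -0.0163
  x_2 = (-3 - (1)·-0.0163 - (-4)·-0.1381 - (4)·1.3565) / (-13) = 0.6894
  x_3 = (-2 - (2)·-0.0163 - (-4)·0.6894 - (-2)·1.3565) / (11) = 0.3185
  x_4 = (6 - (3)·-0.0163 - (-2)·0.6894 - (-1)·0.3185) / (8) = 0.9683
Residual b − A·x = (0.3934, 3.3793, -0.7767, -0.0002); ∞-norm = 3.3793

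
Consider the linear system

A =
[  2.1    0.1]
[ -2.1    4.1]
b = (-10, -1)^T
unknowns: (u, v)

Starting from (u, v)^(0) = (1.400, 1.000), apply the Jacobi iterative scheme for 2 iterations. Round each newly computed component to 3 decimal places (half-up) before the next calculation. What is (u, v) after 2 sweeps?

(-4.784, -2.708)

Iteration 1:
  u = (-10 - (0.1)·1.000) / (2.1) = -4.810
  v = (-1 - (-2.1)·1.400) / (4.1) = 0.473
Iteration 2:
  u = (-10 - (0.1)·0.473) / (2.1) = -4.784
  v = (-1 - (-2.1)·-4.810) / (4.1) = -2.708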